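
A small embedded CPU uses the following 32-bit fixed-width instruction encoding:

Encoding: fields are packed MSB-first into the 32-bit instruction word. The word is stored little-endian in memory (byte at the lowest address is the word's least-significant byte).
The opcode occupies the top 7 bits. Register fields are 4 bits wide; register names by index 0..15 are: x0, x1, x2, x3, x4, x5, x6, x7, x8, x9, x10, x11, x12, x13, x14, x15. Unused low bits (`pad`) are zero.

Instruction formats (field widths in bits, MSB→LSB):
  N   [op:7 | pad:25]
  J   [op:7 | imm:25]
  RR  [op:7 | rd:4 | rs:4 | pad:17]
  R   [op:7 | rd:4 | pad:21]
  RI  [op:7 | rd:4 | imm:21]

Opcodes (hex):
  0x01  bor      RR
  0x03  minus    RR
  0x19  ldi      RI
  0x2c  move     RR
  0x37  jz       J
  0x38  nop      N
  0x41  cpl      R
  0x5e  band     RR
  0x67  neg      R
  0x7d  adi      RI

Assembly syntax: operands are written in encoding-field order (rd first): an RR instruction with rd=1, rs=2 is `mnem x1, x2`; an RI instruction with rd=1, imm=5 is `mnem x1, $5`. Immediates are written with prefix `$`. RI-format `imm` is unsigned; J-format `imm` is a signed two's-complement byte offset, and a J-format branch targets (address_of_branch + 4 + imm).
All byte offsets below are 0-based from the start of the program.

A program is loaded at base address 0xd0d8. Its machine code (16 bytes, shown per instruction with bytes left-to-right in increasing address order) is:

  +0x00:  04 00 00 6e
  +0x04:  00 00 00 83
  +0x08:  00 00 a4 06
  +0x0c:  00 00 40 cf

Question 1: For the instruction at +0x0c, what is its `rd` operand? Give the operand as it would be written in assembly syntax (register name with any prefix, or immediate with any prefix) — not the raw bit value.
[0c] 00 00 40 cf → 0xcf400000
  op=0xcf400000>>25=0x67 ⇒ neg (R)
  rd@[24:21]=0xa ⇒ x10

x10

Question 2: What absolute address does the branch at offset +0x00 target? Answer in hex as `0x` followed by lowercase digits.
+0x00: 04 00 00 6e ⇒ word 0x6e000004 (little)
  op=0x6e000004>>25=0x37 ⇒ jz (J)
  imm@[24:0]=0x4 ⇒ $4
  target = base 0xd0d8 + off 0x00 + 4 + imm 4 = 0xd0e0

0xd0e0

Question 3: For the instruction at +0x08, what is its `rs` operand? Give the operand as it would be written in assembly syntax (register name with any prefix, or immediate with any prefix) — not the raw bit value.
off 0x08: read 00 00 a4 06 as little → 0x06a40000
  opcode bits[31:25]=0x3: minus/RR
  rd: (w>>21)&0xf=0x5 → x5
  rs: (w>>17)&0xf=0x2 → x2

x2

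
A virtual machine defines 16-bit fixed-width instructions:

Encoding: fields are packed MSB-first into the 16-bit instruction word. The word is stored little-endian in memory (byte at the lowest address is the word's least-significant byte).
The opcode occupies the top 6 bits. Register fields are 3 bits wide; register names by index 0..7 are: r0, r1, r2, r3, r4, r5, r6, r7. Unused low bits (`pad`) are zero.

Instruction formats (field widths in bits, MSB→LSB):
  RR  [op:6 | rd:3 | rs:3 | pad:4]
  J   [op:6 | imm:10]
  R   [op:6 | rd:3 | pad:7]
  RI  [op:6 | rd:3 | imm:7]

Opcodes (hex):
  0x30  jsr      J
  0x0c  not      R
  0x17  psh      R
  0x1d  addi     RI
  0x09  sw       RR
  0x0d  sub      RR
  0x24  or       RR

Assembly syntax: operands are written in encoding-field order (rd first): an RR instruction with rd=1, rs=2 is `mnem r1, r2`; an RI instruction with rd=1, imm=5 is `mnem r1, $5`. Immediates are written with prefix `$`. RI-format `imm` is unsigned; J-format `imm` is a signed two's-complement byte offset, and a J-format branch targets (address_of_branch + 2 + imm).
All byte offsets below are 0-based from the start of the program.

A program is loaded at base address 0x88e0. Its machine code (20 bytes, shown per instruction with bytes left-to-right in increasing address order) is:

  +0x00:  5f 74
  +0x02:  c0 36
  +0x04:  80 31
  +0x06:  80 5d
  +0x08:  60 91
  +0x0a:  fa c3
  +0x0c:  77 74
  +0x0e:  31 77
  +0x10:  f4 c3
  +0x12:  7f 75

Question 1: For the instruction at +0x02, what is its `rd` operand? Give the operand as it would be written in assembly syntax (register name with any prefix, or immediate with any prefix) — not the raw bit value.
[02] c0 36 → 0x36c0
  opcode bits[15:10]=0xd: sub/RR
  [9:7] rd=5 = r5
  [6:4] rs=4 = r4

r5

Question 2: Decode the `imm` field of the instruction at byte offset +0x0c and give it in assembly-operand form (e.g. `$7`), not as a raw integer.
$119

[0c] 77 74 → 0x7477
  op=0x7477>>10=0x1d ⇒ addi (RI)
  rd@[9:7]=0x0 ⇒ r0
  imm@[6:0]=0x77 ⇒ $119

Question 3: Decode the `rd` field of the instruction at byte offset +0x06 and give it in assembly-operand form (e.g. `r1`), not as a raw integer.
r3

[06] 80 5d → 0x5d80
  top 6b → 0x17 → psh [R]
  rd@[9:7]=0x3 ⇒ r3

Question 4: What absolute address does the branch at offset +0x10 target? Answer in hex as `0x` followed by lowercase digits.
off 0x10: read f4 c3 as little → 0xc3f4
  opcode bits[15:10]=0x30: jsr/J
  imm@[9:0]=0x3f4 (s10→-12) ⇒ $-12
  target = base 0x88e0 + off 0x10 + 2 + imm -12 = 0x88e6

0x88e6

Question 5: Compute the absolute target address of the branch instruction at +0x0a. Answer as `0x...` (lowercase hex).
0x88e6

off 0x0a: read fa c3 as little → 0xc3fa
  top 6b → 0x30 → jsr [J]
  [9:0] imm=1018 (s10→-6) = $-6
  target = base 0x88e0 + off 0x0a + 2 + imm -6 = 0x88e6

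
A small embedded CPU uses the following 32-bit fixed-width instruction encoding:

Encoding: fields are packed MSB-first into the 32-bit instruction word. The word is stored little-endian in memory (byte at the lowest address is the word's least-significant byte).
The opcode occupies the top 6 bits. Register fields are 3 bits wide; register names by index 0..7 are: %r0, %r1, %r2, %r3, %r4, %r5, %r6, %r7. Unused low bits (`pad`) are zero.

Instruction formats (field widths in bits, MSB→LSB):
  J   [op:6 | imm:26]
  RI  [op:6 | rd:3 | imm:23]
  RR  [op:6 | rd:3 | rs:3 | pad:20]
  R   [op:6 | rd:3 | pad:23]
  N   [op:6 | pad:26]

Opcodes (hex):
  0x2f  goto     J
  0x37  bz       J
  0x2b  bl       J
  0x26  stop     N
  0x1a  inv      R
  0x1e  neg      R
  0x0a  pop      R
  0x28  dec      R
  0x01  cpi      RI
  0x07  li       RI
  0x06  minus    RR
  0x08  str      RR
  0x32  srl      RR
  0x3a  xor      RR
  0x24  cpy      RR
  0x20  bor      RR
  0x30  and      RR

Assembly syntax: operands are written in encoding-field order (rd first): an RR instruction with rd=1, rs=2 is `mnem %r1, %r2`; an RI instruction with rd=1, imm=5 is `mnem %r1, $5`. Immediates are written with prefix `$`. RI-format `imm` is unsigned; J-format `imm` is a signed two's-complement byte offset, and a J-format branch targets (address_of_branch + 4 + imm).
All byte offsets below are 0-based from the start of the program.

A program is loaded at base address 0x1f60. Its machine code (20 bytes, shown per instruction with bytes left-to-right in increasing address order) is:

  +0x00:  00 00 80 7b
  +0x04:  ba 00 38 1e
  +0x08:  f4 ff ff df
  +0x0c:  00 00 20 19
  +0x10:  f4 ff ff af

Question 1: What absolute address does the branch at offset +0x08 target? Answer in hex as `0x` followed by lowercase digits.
[08] f4 ff ff df → 0xdffffff4
  opcode bits[31:26]=0x37: bz/J
  imm@[25:0]=0x3fffff4 (s26→-12) ⇒ $-12
  target = base 0x1f60 + off 0x08 + 4 + imm -12 = 0x1f60

0x1f60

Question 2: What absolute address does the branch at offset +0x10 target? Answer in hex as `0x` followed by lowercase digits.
off 0x10: read f4 ff ff af as little → 0xaffffff4
  top 6b → 0x2b → bl [J]
  imm@[25:0]=0x3fffff4 (s26→-12) ⇒ $-12
  target = base 0x1f60 + off 0x10 + 4 + imm -12 = 0x1f68

0x1f68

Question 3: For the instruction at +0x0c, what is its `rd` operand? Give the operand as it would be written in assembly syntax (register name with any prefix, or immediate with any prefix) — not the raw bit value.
%r2

@+0c  little-endian(00 00 20 19) = 0x19200000
  opcode bits[31:26]=0x6: minus/RR
  rd@[25:23]=0x2 ⇒ %r2
  rs@[22:20]=0x2 ⇒ %r2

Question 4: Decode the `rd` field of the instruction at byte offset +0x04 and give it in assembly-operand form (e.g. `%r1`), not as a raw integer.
@+04  little-endian(ba 00 38 1e) = 0x1e3800ba
  op=0x1e3800ba>>26=0x7 ⇒ li (RI)
  rd: (w>>23)&0x7=0x4 → %r4
  imm: (w>>0)&0x7fffff=0x3800ba → $3670202

%r4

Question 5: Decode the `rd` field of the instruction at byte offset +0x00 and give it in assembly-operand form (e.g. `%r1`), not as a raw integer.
[00] 00 00 80 7b → 0x7b800000
  op=0x7b800000>>26=0x1e ⇒ neg (R)
  rd@[25:23]=0x7 ⇒ %r7

%r7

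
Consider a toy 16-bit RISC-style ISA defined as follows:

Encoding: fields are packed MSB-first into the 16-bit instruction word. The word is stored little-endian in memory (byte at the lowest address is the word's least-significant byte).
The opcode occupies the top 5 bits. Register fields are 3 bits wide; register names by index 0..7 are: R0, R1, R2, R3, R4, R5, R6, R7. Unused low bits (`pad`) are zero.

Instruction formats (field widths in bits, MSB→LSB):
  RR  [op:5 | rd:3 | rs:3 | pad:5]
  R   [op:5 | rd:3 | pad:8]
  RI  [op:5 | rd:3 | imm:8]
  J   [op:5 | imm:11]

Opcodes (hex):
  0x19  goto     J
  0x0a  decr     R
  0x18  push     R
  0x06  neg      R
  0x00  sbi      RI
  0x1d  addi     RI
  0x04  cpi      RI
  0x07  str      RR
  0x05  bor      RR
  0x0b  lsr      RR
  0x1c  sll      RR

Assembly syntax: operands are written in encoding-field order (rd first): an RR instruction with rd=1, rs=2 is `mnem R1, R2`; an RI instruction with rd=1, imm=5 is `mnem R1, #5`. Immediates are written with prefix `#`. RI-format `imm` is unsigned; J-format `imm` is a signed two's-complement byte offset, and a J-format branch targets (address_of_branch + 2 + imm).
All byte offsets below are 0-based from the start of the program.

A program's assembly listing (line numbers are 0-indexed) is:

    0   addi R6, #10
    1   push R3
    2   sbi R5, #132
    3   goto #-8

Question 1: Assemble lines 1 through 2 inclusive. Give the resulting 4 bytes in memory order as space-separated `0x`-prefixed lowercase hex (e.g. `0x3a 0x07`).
1. push fields op=0x18:5|rd=3:3|pad=0:8 → word c300h → 00 c3
2. sbi fields op=0x0:5|rd=5:3|imm=132:8 → word 0584h → 84 05

0x00 0xc3 0x84 0x05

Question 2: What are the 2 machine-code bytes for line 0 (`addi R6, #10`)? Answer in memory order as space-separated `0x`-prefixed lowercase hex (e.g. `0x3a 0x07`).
0x0a 0xee

0. addi fields op=0x1d:5|rd=6:3|imm=10:8 → word ee0ah → 0a ee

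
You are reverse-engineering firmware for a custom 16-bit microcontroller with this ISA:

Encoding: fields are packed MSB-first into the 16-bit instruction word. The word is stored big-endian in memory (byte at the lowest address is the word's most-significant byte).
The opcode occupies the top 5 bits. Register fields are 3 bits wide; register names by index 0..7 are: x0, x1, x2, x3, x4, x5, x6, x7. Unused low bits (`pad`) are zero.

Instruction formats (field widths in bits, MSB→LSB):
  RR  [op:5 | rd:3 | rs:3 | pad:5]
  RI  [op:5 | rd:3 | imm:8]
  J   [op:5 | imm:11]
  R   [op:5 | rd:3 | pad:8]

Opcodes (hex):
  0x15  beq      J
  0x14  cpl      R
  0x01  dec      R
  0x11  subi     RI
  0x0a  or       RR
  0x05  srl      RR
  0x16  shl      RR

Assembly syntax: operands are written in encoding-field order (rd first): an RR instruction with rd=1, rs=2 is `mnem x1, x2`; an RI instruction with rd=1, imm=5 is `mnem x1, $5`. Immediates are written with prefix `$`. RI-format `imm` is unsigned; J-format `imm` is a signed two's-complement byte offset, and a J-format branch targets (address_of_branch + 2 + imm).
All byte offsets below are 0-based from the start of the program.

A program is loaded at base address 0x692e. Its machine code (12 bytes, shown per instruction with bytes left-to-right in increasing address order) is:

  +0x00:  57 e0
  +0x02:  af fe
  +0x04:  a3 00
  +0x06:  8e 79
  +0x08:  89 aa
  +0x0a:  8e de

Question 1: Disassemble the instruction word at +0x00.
or x7, x7

[00] 57 e0 → 0x57e0
  op=0x57e0>>11=0xa ⇒ or (RR)
  rd@[10:8]=0x7 ⇒ x7
  rs@[7:5]=0x7 ⇒ x7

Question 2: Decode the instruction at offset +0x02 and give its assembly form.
beq $-2

off 0x02: read af fe as big → 0xaffe
  op=0xaffe>>11=0x15 ⇒ beq (J)
  [10:0] imm=2046 (s11→-2) = $-2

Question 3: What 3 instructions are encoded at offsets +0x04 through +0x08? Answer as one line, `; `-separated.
[04] a3 00 → 0xa300
  op=0xa300>>11=0x14 ⇒ cpl (R)
  rd: (w>>8)&0x7=0x3 → x3
[06] 8e 79 → 0x8e79
  op=0x8e79>>11=0x11 ⇒ subi (RI)
  rd: (w>>8)&0x7=0x6 → x6
  imm: (w>>0)&0xff=0x79 → $121
[08] 89 aa → 0x89aa
  op=0x89aa>>11=0x11 ⇒ subi (RI)
  rd: (w>>8)&0x7=0x1 → x1
  imm: (w>>0)&0xff=0xaa → $170

cpl x3; subi x6, $121; subi x1, $170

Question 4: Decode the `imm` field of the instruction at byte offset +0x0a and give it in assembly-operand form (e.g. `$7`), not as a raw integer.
$222

off 0x0a: read 8e de as big → 0x8ede
  top 5b → 0x11 → subi [RI]
  rd@[10:8]=0x6 ⇒ x6
  imm@[7:0]=0xde ⇒ $222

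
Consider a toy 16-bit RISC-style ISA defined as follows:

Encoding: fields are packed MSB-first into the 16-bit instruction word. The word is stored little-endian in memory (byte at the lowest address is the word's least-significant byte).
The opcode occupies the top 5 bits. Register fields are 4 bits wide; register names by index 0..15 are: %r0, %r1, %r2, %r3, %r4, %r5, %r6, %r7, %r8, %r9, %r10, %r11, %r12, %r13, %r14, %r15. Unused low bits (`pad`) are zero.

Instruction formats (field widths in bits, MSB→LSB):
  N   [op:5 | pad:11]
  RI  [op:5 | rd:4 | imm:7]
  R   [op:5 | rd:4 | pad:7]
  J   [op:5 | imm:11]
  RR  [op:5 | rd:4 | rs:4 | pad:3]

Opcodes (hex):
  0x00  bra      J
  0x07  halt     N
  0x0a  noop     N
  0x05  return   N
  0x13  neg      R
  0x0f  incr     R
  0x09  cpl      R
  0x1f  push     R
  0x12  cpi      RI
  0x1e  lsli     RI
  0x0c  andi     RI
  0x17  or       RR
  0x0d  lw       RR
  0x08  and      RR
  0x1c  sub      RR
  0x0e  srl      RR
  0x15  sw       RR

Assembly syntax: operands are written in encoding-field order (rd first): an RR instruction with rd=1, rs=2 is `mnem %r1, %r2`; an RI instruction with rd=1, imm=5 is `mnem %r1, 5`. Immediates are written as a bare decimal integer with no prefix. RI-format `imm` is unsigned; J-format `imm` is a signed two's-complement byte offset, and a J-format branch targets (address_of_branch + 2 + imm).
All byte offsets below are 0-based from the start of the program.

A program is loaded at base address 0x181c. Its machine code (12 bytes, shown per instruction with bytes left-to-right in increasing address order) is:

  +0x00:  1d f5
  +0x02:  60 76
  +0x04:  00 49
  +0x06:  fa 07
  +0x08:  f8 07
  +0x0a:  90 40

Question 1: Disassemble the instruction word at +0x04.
+0x04: 00 49 ⇒ word 0x4900 (little)
  opcode bits[15:11]=0x9: cpl/R
  rd: (w>>7)&0xf=0x2 → %r2

cpl %r2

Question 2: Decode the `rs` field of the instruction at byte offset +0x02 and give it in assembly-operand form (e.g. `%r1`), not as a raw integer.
%r12

[02] 60 76 → 0x7660
  opcode bits[15:11]=0xe: srl/RR
  rd@[10:7]=0xc ⇒ %r12
  rs@[6:3]=0xc ⇒ %r12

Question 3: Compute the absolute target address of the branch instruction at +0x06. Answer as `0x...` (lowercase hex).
0x181e

[06] fa 07 → 0x07fa
  op=0x07fa>>11=0x0 ⇒ bra (J)
  imm@[10:0]=0x7fa (s11→-6) ⇒ -6
  target = base 0x181c + off 0x06 + 2 + imm -6 = 0x181e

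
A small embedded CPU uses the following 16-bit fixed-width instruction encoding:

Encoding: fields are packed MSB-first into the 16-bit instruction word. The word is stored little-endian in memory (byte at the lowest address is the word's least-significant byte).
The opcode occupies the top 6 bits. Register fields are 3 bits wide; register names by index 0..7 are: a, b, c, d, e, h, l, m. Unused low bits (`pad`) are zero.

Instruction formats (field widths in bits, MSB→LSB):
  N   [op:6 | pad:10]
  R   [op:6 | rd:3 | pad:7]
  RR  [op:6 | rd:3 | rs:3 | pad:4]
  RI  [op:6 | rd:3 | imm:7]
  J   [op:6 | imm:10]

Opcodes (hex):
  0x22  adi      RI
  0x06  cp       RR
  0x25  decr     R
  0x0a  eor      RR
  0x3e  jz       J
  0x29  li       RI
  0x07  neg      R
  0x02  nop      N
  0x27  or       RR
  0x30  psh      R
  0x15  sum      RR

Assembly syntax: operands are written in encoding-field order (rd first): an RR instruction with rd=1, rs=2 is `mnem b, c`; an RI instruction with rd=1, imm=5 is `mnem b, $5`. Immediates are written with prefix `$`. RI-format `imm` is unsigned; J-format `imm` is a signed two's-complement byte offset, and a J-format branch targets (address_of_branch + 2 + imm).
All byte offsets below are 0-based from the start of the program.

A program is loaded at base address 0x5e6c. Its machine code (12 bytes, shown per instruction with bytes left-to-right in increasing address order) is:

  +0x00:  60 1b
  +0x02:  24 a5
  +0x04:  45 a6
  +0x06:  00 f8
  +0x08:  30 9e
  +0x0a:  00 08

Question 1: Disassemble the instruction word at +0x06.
@+06  little-endian(00 f8) = 0xf800
  opcode bits[15:10]=0x3e: jz/J
  imm: (w>>0)&0x3ff=0x0 → $0

jz $0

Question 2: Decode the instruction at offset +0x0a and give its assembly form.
nop

off 0x0a: read 00 08 as little → 0x0800
  top 6b → 0x2 → nop [N]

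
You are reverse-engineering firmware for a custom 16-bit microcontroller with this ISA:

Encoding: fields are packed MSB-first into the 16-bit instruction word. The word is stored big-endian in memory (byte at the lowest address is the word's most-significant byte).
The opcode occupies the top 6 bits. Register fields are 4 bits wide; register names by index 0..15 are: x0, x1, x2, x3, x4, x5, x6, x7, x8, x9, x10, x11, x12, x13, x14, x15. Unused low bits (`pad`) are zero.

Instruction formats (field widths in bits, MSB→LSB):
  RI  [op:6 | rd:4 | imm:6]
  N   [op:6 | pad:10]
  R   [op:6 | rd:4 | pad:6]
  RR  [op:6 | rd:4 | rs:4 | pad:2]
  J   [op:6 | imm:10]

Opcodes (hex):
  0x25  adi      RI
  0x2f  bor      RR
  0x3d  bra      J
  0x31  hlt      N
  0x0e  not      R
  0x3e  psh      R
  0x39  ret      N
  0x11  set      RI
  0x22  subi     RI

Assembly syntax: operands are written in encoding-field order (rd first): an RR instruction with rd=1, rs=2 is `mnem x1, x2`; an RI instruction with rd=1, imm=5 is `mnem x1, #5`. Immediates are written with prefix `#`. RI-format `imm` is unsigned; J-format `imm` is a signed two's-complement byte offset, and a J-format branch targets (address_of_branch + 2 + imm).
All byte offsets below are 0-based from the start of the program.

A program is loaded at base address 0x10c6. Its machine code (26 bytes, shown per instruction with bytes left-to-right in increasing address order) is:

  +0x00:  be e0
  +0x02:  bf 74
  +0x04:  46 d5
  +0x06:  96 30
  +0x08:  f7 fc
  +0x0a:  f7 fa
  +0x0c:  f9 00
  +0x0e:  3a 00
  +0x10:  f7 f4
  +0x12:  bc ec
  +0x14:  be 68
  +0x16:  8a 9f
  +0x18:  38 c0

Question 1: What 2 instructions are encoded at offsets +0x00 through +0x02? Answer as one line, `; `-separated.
off 0x00: read be e0 as big → 0xbee0
  top 6b → 0x2f → bor [RR]
  rd: (w>>6)&0xf=0xb → x11
  rs: (w>>2)&0xf=0x8 → x8
off 0x02: read bf 74 as big → 0xbf74
  top 6b → 0x2f → bor [RR]
  rd: (w>>6)&0xf=0xd → x13
  rs: (w>>2)&0xf=0xd → x13

bor x11, x8; bor x13, x13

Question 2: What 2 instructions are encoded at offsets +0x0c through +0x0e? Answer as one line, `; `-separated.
psh x4; not x8

@+0c  big-endian(f9 00) = 0xf900
  opcode bits[15:10]=0x3e: psh/R
  [9:6] rd=4 = x4
@+0e  big-endian(3a 00) = 0x3a00
  opcode bits[15:10]=0xe: not/R
  [9:6] rd=8 = x8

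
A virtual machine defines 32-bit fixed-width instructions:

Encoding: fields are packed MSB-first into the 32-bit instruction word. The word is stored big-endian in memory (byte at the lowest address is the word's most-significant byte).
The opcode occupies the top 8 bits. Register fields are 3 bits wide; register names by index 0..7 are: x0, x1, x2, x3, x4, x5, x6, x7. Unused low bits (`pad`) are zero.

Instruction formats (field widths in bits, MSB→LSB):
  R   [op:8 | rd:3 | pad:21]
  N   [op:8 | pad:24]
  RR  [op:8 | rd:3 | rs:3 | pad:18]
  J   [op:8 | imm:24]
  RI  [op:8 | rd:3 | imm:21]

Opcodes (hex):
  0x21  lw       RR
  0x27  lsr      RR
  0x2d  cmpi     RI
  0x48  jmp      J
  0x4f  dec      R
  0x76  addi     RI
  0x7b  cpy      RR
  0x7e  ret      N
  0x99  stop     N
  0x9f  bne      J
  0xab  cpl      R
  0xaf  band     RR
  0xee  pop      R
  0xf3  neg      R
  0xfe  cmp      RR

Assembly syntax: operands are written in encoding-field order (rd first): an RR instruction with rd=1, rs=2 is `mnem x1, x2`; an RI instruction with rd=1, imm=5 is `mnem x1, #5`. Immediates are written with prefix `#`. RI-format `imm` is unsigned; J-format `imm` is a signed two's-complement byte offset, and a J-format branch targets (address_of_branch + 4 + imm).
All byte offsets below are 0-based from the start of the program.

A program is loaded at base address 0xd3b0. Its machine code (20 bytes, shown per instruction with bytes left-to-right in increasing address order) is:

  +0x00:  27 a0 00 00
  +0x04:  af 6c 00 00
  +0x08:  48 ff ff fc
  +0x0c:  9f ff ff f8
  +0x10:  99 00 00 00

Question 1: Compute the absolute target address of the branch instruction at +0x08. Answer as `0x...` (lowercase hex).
0xd3b8

[08] 48 ff ff fc → 0x48fffffc
  top 8b → 0x48 → jmp [J]
  imm: (w>>0)&0xffffff=0xfffffc (s24→-4) → #-4
  target = base 0xd3b0 + off 0x08 + 4 + imm -4 = 0xd3b8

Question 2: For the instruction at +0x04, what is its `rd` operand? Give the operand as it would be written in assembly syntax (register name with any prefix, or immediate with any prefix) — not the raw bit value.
x3

+0x04: af 6c 00 00 ⇒ word 0xaf6c0000 (big)
  op=0xaf6c0000>>24=0xaf ⇒ band (RR)
  rd@[23:21]=0x3 ⇒ x3
  rs@[20:18]=0x3 ⇒ x3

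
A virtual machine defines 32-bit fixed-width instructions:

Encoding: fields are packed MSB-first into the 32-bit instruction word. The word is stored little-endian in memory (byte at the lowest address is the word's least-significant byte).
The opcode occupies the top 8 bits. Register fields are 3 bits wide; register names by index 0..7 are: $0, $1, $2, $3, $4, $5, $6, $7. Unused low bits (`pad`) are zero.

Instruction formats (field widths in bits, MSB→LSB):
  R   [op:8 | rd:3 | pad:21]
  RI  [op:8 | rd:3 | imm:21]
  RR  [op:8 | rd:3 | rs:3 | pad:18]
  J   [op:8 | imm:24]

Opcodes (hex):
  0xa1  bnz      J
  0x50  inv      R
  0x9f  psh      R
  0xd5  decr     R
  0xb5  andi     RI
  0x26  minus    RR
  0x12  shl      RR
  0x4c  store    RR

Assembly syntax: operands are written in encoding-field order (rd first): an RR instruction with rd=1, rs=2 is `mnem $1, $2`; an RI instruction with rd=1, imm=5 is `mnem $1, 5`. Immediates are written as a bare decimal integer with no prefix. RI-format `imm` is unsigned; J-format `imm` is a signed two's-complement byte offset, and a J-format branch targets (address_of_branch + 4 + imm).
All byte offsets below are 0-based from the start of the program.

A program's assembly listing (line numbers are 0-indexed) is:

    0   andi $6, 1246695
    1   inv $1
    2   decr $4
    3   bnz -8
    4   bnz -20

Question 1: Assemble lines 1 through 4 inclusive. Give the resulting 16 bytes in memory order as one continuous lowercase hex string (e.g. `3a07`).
00002050000080d5f8ffffa1ecffffa1

line 1 (inv): pack op=0x50:8|rd=1:3|pad=0:21 = 0x50200000; little→ 00 00 20 50
line 2 (decr): pack op=0xd5:8|rd=4:3|pad=0:21 = 0xd5800000; little→ 00 00 80 d5
line 3 (bnz): pack op=0xa1:8|imm=-8:24 = 0xa1fffff8; little→ f8 ff ff a1
line 4 (bnz): pack op=0xa1:8|imm=-20:24 = 0xa1ffffec; little→ ec ff ff a1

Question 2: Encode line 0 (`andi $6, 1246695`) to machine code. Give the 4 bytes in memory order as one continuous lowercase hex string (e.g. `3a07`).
e705d3b5

L0: andi op=0xb5:8|rd=6:3|imm=1246695:21 ⇒ 0xb5d305e7 ⇒ little e7 05 d3 b5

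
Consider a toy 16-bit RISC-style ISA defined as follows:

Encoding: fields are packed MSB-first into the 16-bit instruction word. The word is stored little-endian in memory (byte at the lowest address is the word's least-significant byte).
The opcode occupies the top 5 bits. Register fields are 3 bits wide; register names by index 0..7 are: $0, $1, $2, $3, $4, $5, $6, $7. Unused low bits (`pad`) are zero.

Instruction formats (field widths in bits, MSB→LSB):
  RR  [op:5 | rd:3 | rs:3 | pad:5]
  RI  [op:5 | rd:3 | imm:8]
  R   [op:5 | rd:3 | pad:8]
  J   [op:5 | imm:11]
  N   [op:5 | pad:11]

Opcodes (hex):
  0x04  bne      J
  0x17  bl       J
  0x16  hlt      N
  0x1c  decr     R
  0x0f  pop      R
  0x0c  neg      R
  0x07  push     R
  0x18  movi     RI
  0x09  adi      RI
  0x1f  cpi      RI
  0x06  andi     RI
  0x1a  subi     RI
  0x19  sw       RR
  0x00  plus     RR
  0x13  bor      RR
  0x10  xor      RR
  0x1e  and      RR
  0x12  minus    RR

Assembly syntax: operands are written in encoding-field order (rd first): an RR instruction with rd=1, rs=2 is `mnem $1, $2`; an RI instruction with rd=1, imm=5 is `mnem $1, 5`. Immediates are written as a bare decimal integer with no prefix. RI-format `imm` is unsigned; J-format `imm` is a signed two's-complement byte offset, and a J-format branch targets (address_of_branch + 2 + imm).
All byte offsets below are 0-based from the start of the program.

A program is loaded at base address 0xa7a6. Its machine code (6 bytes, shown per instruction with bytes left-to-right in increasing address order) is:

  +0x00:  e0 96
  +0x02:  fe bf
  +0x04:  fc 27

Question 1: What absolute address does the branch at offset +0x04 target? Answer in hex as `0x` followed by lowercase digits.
[04] fc 27 → 0x27fc
  opcode bits[15:11]=0x4: bne/J
  [10:0] imm=2044 (s11→-4) = -4
  target = base 0xa7a6 + off 0x04 + 2 + imm -4 = 0xa7a8

0xa7a8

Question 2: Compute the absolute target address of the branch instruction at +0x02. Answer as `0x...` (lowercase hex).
[02] fe bf → 0xbffe
  opcode bits[15:11]=0x17: bl/J
  imm@[10:0]=0x7fe (s11→-2) ⇒ -2
  target = base 0xa7a6 + off 0x02 + 2 + imm -2 = 0xa7a8

0xa7a8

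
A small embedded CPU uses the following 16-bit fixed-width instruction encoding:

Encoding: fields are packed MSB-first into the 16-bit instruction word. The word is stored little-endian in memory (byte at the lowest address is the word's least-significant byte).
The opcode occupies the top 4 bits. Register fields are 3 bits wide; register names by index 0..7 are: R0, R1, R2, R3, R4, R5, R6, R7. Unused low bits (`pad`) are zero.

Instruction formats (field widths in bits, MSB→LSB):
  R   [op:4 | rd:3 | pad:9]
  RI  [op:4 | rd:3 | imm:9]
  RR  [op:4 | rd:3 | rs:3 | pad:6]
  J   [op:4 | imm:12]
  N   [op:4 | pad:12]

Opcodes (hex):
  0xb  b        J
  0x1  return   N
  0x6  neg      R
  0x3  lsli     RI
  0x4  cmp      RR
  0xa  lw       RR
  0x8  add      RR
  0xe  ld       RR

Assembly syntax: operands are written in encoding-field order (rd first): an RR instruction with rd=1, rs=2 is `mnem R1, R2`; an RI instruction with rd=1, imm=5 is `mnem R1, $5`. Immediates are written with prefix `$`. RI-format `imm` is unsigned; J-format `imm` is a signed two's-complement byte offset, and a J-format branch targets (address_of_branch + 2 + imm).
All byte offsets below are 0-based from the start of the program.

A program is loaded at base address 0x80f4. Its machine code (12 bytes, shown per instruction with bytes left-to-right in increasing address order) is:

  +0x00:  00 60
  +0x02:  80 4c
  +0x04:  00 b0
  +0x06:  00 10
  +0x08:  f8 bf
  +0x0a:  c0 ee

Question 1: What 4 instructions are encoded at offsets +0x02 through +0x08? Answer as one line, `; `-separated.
[02] 80 4c → 0x4c80
  opcode bits[15:12]=0x4: cmp/RR
  [11:9] rd=6 = R6
  [8:6] rs=2 = R2
[04] 00 b0 → 0xb000
  opcode bits[15:12]=0xb: b/J
  [11:0] imm=0 = $0
[06] 00 10 → 0x1000
  opcode bits[15:12]=0x1: return/N
[08] f8 bf → 0xbff8
  opcode bits[15:12]=0xb: b/J
  [11:0] imm=4088 (s12→-8) = $-8

cmp R6, R2; b $0; return; b $-8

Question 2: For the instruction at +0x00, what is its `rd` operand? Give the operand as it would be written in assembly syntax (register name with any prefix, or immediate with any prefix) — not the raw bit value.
off 0x00: read 00 60 as little → 0x6000
  op=0x6000>>12=0x6 ⇒ neg (R)
  rd@[11:9]=0x0 ⇒ R0

R0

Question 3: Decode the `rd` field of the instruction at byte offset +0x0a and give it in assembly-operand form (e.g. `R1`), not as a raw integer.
R7

[0a] c0 ee → 0xeec0
  opcode bits[15:12]=0xe: ld/RR
  rd@[11:9]=0x7 ⇒ R7
  rs@[8:6]=0x3 ⇒ R3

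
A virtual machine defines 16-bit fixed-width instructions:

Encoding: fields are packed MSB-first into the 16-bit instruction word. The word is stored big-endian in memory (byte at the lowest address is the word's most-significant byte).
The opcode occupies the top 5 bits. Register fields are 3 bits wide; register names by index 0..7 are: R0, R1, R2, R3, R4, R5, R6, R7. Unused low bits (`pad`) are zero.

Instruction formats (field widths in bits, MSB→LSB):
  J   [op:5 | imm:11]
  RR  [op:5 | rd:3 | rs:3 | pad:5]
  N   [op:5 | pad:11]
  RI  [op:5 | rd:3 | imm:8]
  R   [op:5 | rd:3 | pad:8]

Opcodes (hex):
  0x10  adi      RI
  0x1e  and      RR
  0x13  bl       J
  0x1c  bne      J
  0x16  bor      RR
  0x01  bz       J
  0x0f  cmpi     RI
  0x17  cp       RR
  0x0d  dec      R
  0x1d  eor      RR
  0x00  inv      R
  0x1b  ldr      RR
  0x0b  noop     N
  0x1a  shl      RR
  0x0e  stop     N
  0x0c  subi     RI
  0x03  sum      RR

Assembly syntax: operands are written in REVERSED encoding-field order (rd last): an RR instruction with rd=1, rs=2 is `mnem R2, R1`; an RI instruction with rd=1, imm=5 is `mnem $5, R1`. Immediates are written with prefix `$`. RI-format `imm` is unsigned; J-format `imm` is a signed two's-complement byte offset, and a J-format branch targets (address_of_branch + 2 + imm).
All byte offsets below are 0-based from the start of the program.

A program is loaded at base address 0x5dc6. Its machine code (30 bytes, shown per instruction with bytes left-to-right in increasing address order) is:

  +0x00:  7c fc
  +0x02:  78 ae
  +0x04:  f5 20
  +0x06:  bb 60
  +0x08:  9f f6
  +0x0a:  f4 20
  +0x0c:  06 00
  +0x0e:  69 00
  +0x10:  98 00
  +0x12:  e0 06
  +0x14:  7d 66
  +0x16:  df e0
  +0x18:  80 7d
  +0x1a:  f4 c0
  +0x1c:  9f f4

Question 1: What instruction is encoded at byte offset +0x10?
off 0x10: read 98 00 as big → 0x9800
  opcode bits[15:11]=0x13: bl/J
  imm: (w>>0)&0x7ff=0x0 → $0

bl $0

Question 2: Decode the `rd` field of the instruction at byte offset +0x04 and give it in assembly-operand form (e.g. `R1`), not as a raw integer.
@+04  big-endian(f5 20) = 0xf520
  op=0xf520>>11=0x1e ⇒ and (RR)
  [10:8] rd=5 = R5
  [7:5] rs=1 = R1

R5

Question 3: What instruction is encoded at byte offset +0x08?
+0x08: 9f f6 ⇒ word 0x9ff6 (big)
  op=0x9ff6>>11=0x13 ⇒ bl (J)
  imm@[10:0]=0x7f6 (s11→-10) ⇒ $-10

bl $-10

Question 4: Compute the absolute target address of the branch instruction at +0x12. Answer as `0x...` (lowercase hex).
[12] e0 06 → 0xe006
  opcode bits[15:11]=0x1c: bne/J
  [10:0] imm=6 = $6
  target = base 0x5dc6 + off 0x12 + 2 + imm 6 = 0x5de0

0x5de0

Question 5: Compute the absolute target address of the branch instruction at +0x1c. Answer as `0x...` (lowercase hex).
0x5dd8

@+1c  big-endian(9f f4) = 0x9ff4
  top 5b → 0x13 → bl [J]
  imm: (w>>0)&0x7ff=0x7f4 (s11→-12) → $-12
  target = base 0x5dc6 + off 0x1c + 2 + imm -12 = 0x5dd8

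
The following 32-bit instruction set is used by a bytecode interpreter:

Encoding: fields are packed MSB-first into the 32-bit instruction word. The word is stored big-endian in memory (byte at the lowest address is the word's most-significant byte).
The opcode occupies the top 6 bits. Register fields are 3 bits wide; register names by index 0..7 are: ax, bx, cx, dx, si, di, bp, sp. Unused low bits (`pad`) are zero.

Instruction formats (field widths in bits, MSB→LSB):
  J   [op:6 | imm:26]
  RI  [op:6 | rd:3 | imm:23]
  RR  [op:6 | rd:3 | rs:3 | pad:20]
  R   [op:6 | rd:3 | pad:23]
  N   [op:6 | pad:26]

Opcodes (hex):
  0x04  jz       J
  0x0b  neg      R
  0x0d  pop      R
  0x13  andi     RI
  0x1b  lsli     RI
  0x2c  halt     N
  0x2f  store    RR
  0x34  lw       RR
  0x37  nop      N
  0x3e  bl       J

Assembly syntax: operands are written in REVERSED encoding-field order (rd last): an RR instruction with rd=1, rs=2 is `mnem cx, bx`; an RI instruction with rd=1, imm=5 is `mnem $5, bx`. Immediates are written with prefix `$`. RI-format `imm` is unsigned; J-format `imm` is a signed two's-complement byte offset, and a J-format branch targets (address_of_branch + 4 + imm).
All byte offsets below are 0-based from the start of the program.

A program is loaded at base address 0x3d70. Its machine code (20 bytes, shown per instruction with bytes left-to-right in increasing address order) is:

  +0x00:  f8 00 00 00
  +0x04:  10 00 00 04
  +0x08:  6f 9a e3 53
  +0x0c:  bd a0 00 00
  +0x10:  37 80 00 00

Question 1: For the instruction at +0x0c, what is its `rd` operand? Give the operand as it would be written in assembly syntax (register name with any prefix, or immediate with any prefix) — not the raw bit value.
off 0x0c: read bd a0 00 00 as big → 0xbda00000
  opcode bits[31:26]=0x2f: store/RR
  rd@[25:23]=0x3 ⇒ dx
  rs@[22:20]=0x2 ⇒ cx

dx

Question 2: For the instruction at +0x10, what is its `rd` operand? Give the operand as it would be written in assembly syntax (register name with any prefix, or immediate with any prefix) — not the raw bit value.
[10] 37 80 00 00 → 0x37800000
  opcode bits[31:26]=0xd: pop/R
  [25:23] rd=7 = sp

sp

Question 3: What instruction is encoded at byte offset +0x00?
bl $0

[00] f8 00 00 00 → 0xf8000000
  top 6b → 0x3e → bl [J]
  imm@[25:0]=0x0 ⇒ $0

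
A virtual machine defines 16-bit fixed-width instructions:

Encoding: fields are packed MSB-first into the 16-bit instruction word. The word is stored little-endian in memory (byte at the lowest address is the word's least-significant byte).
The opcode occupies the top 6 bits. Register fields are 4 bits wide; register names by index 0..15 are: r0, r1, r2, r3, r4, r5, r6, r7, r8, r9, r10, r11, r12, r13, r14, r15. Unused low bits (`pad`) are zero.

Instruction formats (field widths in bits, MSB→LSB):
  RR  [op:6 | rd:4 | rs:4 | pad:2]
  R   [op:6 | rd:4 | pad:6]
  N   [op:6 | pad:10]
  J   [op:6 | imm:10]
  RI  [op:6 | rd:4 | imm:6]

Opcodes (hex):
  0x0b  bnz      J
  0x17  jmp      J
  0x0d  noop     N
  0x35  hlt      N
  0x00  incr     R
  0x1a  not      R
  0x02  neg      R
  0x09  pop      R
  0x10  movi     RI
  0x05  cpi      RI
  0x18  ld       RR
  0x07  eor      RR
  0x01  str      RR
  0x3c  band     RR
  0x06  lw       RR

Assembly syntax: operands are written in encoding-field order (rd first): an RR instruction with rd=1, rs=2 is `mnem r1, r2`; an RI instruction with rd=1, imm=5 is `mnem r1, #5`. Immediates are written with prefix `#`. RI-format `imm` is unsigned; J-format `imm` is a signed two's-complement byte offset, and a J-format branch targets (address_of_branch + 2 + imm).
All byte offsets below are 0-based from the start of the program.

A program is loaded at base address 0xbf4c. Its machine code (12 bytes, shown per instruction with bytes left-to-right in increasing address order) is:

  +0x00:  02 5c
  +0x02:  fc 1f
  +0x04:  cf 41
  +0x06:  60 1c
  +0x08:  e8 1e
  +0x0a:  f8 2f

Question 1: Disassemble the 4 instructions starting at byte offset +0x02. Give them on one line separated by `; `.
+0x02: fc 1f ⇒ word 0x1ffc (little)
  opcode bits[15:10]=0x7: eor/RR
  [9:6] rd=15 = r15
  [5:2] rs=15 = r15
+0x04: cf 41 ⇒ word 0x41cf (little)
  opcode bits[15:10]=0x10: movi/RI
  [9:6] rd=7 = r7
  [5:0] imm=15 = #15
+0x06: 60 1c ⇒ word 0x1c60 (little)
  opcode bits[15:10]=0x7: eor/RR
  [9:6] rd=1 = r1
  [5:2] rs=8 = r8
+0x08: e8 1e ⇒ word 0x1ee8 (little)
  opcode bits[15:10]=0x7: eor/RR
  [9:6] rd=11 = r11
  [5:2] rs=10 = r10

eor r15, r15; movi r7, #15; eor r1, r8; eor r11, r10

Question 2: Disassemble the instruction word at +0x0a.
bnz #-8

off 0x0a: read f8 2f as little → 0x2ff8
  op=0x2ff8>>10=0xb ⇒ bnz (J)
  [9:0] imm=1016 (s10→-8) = #-8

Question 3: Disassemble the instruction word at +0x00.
jmp #2

+0x00: 02 5c ⇒ word 0x5c02 (little)
  top 6b → 0x17 → jmp [J]
  imm@[9:0]=0x2 ⇒ #2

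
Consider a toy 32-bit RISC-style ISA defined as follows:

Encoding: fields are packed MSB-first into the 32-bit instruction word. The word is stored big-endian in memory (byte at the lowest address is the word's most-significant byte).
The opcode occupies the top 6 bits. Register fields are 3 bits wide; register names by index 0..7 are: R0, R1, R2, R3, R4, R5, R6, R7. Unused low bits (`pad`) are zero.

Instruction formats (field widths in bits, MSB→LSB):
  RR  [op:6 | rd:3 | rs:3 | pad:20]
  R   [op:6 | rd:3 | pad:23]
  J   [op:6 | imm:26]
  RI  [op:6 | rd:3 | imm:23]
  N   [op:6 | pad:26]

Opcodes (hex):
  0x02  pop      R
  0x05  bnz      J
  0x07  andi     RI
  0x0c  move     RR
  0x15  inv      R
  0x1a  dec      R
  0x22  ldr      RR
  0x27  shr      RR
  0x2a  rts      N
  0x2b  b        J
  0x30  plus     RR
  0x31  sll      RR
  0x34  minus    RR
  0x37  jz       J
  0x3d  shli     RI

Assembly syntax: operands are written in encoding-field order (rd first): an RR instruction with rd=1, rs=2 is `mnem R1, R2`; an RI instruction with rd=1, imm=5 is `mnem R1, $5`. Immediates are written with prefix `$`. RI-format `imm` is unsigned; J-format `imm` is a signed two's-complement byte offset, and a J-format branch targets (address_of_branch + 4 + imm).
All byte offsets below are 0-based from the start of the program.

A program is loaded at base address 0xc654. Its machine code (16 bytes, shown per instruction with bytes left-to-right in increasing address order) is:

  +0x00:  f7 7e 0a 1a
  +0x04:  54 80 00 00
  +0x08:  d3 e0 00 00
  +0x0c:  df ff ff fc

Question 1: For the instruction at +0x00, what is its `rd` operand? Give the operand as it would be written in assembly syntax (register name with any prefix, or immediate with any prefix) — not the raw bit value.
R6

[00] f7 7e 0a 1a → 0xf77e0a1a
  top 6b → 0x3d → shli [RI]
  [25:23] rd=6 = R6
  [22:0] imm=8260122 = $8260122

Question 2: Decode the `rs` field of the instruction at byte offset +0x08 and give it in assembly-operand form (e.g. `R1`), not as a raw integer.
off 0x08: read d3 e0 00 00 as big → 0xd3e00000
  top 6b → 0x34 → minus [RR]
  [25:23] rd=7 = R7
  [22:20] rs=6 = R6

R6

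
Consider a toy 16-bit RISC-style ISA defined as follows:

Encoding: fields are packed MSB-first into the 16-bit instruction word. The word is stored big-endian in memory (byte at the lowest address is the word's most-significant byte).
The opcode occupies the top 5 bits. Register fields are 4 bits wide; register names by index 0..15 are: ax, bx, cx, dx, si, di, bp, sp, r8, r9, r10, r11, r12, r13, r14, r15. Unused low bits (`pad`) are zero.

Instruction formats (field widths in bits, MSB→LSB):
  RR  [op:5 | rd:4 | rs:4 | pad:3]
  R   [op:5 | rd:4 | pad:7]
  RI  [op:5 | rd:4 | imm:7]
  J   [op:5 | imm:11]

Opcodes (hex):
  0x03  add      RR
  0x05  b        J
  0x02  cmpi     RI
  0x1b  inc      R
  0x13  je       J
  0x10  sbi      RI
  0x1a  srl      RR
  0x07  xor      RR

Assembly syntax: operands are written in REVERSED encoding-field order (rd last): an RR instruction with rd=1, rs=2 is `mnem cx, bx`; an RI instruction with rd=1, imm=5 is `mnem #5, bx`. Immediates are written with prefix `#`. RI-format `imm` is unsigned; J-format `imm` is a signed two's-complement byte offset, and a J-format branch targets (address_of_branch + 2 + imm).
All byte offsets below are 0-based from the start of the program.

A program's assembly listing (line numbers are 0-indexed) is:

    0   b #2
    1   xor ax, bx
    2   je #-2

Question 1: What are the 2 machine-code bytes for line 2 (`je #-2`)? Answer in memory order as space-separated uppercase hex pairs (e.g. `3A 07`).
line 2 (je): pack op=0x13:5|imm=-2:11 = 0x9ffe; big→ 9f fe

9F FE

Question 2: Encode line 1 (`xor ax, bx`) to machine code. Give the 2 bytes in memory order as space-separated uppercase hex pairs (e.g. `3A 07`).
38 80

L1: xor op=0x7:5|rd=1:4|rs=0:4|pad=0:3 ⇒ 0x3880 ⇒ big 38 80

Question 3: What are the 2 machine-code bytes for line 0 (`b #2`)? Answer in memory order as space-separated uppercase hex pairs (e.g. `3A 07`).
28 02

0. b fields op=0x5:5|imm=2:11 → word 2802h → 28 02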